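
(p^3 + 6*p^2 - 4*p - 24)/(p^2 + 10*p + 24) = (p^2 - 4)/(p + 4)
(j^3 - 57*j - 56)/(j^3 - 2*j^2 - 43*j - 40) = (j + 7)/(j + 5)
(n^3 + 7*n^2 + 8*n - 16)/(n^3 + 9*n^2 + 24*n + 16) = (n - 1)/(n + 1)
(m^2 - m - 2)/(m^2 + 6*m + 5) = (m - 2)/(m + 5)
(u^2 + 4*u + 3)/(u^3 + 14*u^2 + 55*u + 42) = (u + 3)/(u^2 + 13*u + 42)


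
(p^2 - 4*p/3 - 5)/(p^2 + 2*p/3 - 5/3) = (p - 3)/(p - 1)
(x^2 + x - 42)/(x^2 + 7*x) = (x - 6)/x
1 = 1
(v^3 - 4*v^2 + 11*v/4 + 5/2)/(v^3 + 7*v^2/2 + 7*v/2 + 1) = (v^2 - 9*v/2 + 5)/(v^2 + 3*v + 2)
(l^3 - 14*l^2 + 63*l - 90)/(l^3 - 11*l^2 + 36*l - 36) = (l - 5)/(l - 2)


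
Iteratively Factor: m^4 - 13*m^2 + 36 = (m + 3)*(m^3 - 3*m^2 - 4*m + 12) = (m + 2)*(m + 3)*(m^2 - 5*m + 6) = (m - 2)*(m + 2)*(m + 3)*(m - 3)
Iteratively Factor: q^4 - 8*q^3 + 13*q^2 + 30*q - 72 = (q - 4)*(q^3 - 4*q^2 - 3*q + 18) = (q - 4)*(q - 3)*(q^2 - q - 6) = (q - 4)*(q - 3)*(q + 2)*(q - 3)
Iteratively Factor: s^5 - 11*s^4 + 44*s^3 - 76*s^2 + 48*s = (s - 4)*(s^4 - 7*s^3 + 16*s^2 - 12*s) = (s - 4)*(s - 2)*(s^3 - 5*s^2 + 6*s) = s*(s - 4)*(s - 2)*(s^2 - 5*s + 6) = s*(s - 4)*(s - 2)^2*(s - 3)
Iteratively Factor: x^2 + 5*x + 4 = (x + 4)*(x + 1)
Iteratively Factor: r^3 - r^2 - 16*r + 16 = (r - 1)*(r^2 - 16) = (r - 4)*(r - 1)*(r + 4)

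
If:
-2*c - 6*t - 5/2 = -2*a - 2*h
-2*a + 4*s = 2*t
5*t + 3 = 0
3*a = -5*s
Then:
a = 3/11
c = h + 181/220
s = -9/55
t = -3/5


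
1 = 1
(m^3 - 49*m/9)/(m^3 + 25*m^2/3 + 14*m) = (m - 7/3)/(m + 6)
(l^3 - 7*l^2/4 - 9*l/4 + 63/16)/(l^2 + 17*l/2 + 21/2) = (8*l^2 - 26*l + 21)/(8*(l + 7))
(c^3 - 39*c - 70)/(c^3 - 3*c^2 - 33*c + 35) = (c + 2)/(c - 1)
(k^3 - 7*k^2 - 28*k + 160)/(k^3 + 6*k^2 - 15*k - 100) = (k - 8)/(k + 5)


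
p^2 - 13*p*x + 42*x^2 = (p - 7*x)*(p - 6*x)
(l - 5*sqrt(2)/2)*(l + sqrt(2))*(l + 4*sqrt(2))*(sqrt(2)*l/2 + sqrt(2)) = sqrt(2)*l^4/2 + sqrt(2)*l^3 + 5*l^3/2 - 17*sqrt(2)*l^2/2 + 5*l^2 - 17*sqrt(2)*l - 20*l - 40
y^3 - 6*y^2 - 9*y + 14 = (y - 7)*(y - 1)*(y + 2)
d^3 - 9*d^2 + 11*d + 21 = (d - 7)*(d - 3)*(d + 1)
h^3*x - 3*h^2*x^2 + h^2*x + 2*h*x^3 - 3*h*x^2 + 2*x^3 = (h - 2*x)*(h - x)*(h*x + x)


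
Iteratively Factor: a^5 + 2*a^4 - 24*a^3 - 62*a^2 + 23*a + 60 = (a + 3)*(a^4 - a^3 - 21*a^2 + a + 20) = (a + 1)*(a + 3)*(a^3 - 2*a^2 - 19*a + 20) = (a + 1)*(a + 3)*(a + 4)*(a^2 - 6*a + 5) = (a - 5)*(a + 1)*(a + 3)*(a + 4)*(a - 1)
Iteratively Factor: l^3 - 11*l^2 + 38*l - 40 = (l - 2)*(l^2 - 9*l + 20) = (l - 4)*(l - 2)*(l - 5)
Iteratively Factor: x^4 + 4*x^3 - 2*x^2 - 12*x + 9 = (x + 3)*(x^3 + x^2 - 5*x + 3) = (x + 3)^2*(x^2 - 2*x + 1) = (x - 1)*(x + 3)^2*(x - 1)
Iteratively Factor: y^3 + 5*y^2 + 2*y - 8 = (y + 4)*(y^2 + y - 2) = (y - 1)*(y + 4)*(y + 2)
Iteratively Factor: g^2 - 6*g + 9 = (g - 3)*(g - 3)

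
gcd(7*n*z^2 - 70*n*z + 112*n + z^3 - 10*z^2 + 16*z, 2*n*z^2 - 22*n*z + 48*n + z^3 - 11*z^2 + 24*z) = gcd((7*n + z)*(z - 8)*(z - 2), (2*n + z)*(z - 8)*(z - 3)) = z - 8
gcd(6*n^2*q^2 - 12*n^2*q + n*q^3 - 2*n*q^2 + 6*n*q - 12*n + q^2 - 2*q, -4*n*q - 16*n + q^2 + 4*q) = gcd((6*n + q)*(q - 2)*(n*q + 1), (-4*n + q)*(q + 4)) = 1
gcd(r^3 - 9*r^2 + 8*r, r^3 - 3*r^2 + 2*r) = r^2 - r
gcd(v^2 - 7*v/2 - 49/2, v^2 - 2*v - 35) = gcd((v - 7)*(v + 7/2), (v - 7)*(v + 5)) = v - 7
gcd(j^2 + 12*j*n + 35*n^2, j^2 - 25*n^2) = j + 5*n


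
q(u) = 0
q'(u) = 0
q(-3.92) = 0.00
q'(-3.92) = 0.00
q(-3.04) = 0.00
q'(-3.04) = 0.00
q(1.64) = 0.00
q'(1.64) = 0.00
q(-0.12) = 0.00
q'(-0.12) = 0.00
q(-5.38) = 0.00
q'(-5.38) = 0.00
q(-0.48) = 0.00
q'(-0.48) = 0.00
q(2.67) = 0.00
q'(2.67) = 0.00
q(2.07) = 0.00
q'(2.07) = 0.00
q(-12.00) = 0.00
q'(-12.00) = 0.00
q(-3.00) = 0.00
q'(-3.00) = 0.00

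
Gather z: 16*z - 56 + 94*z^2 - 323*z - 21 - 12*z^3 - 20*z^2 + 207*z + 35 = -12*z^3 + 74*z^2 - 100*z - 42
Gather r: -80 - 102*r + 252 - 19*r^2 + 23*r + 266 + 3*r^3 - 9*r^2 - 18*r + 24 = 3*r^3 - 28*r^2 - 97*r + 462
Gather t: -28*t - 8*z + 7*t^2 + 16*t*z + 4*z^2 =7*t^2 + t*(16*z - 28) + 4*z^2 - 8*z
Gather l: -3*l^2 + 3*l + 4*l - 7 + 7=-3*l^2 + 7*l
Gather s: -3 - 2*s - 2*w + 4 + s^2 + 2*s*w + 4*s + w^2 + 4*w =s^2 + s*(2*w + 2) + w^2 + 2*w + 1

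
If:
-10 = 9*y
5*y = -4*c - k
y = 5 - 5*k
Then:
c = 13/12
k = 11/9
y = -10/9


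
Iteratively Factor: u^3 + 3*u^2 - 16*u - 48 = (u - 4)*(u^2 + 7*u + 12) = (u - 4)*(u + 4)*(u + 3)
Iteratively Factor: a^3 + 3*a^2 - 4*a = (a - 1)*(a^2 + 4*a) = a*(a - 1)*(a + 4)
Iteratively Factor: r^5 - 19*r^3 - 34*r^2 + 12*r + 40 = (r - 1)*(r^4 + r^3 - 18*r^2 - 52*r - 40) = (r - 1)*(r + 2)*(r^3 - r^2 - 16*r - 20) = (r - 1)*(r + 2)^2*(r^2 - 3*r - 10) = (r - 5)*(r - 1)*(r + 2)^2*(r + 2)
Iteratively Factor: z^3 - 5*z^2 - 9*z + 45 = (z + 3)*(z^2 - 8*z + 15) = (z - 5)*(z + 3)*(z - 3)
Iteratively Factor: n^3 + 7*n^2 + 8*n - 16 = (n + 4)*(n^2 + 3*n - 4) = (n - 1)*(n + 4)*(n + 4)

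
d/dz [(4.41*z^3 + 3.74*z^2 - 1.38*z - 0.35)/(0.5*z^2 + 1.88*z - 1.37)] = (2.205*z^4 + 16.5816*z^3 - 10.4039*z^2 - 9.8976*z + 2.5486)/(0.25*z^4 + 1.88*z^3 + 2.1644*z^2 - 5.1512*z + 1.8769)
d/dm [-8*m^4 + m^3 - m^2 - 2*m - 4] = -32*m^3 + 3*m^2 - 2*m - 2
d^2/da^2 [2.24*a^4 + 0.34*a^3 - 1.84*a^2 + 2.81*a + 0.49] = 26.88*a^2 + 2.04*a - 3.68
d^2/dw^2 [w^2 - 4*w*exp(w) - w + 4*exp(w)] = -4*w*exp(w) - 4*exp(w) + 2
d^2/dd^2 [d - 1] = 0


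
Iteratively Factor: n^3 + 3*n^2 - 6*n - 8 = (n + 1)*(n^2 + 2*n - 8) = (n - 2)*(n + 1)*(n + 4)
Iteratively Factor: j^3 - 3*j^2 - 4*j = (j - 4)*(j^2 + j) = (j - 4)*(j + 1)*(j)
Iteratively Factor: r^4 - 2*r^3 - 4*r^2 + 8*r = (r - 2)*(r^3 - 4*r) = (r - 2)^2*(r^2 + 2*r) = r*(r - 2)^2*(r + 2)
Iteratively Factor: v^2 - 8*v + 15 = (v - 5)*(v - 3)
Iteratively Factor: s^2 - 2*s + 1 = (s - 1)*(s - 1)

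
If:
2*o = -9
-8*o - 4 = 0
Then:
No Solution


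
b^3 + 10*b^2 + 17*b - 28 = (b - 1)*(b + 4)*(b + 7)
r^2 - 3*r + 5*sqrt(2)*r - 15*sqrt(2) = (r - 3)*(r + 5*sqrt(2))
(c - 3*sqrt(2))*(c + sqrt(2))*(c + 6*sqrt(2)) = c^3 + 4*sqrt(2)*c^2 - 30*c - 36*sqrt(2)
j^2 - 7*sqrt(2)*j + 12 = (j - 6*sqrt(2))*(j - sqrt(2))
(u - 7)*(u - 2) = u^2 - 9*u + 14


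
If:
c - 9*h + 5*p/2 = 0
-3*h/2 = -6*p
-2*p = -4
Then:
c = 67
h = 8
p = 2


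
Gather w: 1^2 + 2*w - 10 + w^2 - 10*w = w^2 - 8*w - 9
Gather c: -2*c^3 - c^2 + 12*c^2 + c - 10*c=-2*c^3 + 11*c^2 - 9*c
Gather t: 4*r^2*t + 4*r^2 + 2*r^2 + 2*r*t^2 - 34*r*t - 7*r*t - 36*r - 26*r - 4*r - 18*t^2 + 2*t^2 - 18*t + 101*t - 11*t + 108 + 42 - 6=6*r^2 - 66*r + t^2*(2*r - 16) + t*(4*r^2 - 41*r + 72) + 144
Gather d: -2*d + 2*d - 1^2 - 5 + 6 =0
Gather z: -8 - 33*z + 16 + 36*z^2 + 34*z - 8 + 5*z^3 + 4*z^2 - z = 5*z^3 + 40*z^2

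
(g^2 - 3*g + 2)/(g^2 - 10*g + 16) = (g - 1)/(g - 8)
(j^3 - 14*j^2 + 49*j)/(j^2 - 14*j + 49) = j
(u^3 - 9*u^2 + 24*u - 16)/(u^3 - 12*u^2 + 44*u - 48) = (u^2 - 5*u + 4)/(u^2 - 8*u + 12)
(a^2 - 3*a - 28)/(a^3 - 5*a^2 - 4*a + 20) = (a^2 - 3*a - 28)/(a^3 - 5*a^2 - 4*a + 20)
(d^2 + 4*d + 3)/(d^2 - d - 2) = (d + 3)/(d - 2)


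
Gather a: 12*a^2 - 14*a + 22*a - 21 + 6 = 12*a^2 + 8*a - 15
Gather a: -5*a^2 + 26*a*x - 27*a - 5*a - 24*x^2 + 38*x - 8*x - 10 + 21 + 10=-5*a^2 + a*(26*x - 32) - 24*x^2 + 30*x + 21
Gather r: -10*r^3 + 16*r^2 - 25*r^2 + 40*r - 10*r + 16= -10*r^3 - 9*r^2 + 30*r + 16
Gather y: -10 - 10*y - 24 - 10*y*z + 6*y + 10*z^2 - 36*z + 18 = y*(-10*z - 4) + 10*z^2 - 36*z - 16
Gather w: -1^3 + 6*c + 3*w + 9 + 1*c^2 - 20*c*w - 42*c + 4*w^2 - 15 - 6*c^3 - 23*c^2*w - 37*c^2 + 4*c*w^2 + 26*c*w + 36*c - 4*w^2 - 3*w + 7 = -6*c^3 - 36*c^2 + 4*c*w^2 + w*(-23*c^2 + 6*c)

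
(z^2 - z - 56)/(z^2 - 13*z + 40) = (z + 7)/(z - 5)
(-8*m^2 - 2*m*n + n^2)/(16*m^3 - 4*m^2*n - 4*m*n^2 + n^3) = -1/(2*m - n)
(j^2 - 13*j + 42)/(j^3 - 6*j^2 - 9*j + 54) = (j - 7)/(j^2 - 9)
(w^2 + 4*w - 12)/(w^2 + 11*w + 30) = (w - 2)/(w + 5)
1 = 1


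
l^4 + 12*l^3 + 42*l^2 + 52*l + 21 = (l + 1)^2*(l + 3)*(l + 7)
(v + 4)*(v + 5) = v^2 + 9*v + 20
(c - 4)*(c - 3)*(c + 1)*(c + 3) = c^4 - 3*c^3 - 13*c^2 + 27*c + 36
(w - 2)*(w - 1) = w^2 - 3*w + 2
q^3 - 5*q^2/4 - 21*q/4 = q*(q - 3)*(q + 7/4)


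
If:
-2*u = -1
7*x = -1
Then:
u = 1/2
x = -1/7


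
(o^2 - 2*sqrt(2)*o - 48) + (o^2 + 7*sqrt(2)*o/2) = 2*o^2 + 3*sqrt(2)*o/2 - 48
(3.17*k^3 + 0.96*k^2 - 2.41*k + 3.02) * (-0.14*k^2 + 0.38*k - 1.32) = -0.4438*k^5 + 1.0702*k^4 - 3.4822*k^3 - 2.6058*k^2 + 4.3288*k - 3.9864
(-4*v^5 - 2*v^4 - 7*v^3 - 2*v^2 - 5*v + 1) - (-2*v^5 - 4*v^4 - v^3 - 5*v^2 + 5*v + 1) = -2*v^5 + 2*v^4 - 6*v^3 + 3*v^2 - 10*v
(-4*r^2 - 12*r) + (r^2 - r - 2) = -3*r^2 - 13*r - 2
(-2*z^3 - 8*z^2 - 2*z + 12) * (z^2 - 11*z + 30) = -2*z^5 + 14*z^4 + 26*z^3 - 206*z^2 - 192*z + 360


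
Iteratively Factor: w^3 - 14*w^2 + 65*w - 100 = (w - 5)*(w^2 - 9*w + 20) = (w - 5)^2*(w - 4)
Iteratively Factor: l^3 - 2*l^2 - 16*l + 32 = (l - 2)*(l^2 - 16) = (l - 2)*(l + 4)*(l - 4)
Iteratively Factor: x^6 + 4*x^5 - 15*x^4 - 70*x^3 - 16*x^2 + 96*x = (x - 1)*(x^5 + 5*x^4 - 10*x^3 - 80*x^2 - 96*x) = (x - 4)*(x - 1)*(x^4 + 9*x^3 + 26*x^2 + 24*x) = (x - 4)*(x - 1)*(x + 4)*(x^3 + 5*x^2 + 6*x) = x*(x - 4)*(x - 1)*(x + 4)*(x^2 + 5*x + 6) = x*(x - 4)*(x - 1)*(x + 3)*(x + 4)*(x + 2)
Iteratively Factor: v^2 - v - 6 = (v - 3)*(v + 2)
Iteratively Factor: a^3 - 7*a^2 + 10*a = (a - 5)*(a^2 - 2*a) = a*(a - 5)*(a - 2)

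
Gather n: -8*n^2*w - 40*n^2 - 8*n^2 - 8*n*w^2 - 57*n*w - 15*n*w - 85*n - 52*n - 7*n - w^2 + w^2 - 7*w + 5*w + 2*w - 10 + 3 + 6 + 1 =n^2*(-8*w - 48) + n*(-8*w^2 - 72*w - 144)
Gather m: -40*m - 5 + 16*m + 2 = -24*m - 3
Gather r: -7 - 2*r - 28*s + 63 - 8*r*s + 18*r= r*(16 - 8*s) - 28*s + 56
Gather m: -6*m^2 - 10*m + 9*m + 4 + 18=-6*m^2 - m + 22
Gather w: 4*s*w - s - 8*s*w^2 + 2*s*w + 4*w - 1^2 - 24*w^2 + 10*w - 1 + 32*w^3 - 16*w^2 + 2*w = -s + 32*w^3 + w^2*(-8*s - 40) + w*(6*s + 16) - 2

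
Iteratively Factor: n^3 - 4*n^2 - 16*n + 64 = (n - 4)*(n^2 - 16) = (n - 4)*(n + 4)*(n - 4)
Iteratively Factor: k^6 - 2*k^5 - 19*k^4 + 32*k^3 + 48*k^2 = (k + 1)*(k^5 - 3*k^4 - 16*k^3 + 48*k^2) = k*(k + 1)*(k^4 - 3*k^3 - 16*k^2 + 48*k) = k*(k - 4)*(k + 1)*(k^3 + k^2 - 12*k) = k*(k - 4)*(k - 3)*(k + 1)*(k^2 + 4*k) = k*(k - 4)*(k - 3)*(k + 1)*(k + 4)*(k)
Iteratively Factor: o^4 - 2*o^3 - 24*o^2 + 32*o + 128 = (o + 4)*(o^3 - 6*o^2 + 32) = (o + 2)*(o + 4)*(o^2 - 8*o + 16) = (o - 4)*(o + 2)*(o + 4)*(o - 4)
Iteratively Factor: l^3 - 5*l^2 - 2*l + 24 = (l - 4)*(l^2 - l - 6) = (l - 4)*(l - 3)*(l + 2)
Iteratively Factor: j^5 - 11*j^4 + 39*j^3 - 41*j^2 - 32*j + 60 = (j + 1)*(j^4 - 12*j^3 + 51*j^2 - 92*j + 60) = (j - 2)*(j + 1)*(j^3 - 10*j^2 + 31*j - 30) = (j - 5)*(j - 2)*(j + 1)*(j^2 - 5*j + 6) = (j - 5)*(j - 3)*(j - 2)*(j + 1)*(j - 2)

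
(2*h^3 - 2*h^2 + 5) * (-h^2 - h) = -2*h^5 + 2*h^3 - 5*h^2 - 5*h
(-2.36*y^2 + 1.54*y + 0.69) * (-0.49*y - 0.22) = 1.1564*y^3 - 0.2354*y^2 - 0.6769*y - 0.1518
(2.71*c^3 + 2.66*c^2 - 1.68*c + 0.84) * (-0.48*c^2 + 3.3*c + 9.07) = -1.3008*c^5 + 7.6662*c^4 + 34.1641*c^3 + 18.179*c^2 - 12.4656*c + 7.6188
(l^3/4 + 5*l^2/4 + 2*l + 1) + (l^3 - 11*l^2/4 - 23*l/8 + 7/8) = 5*l^3/4 - 3*l^2/2 - 7*l/8 + 15/8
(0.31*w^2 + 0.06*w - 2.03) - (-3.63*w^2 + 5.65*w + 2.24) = 3.94*w^2 - 5.59*w - 4.27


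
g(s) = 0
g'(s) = 0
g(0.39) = 0.00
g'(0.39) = 0.00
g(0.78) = 0.00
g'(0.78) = 0.00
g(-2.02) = 0.00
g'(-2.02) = 0.00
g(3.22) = 0.00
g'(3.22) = 0.00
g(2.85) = 0.00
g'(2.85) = 0.00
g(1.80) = 0.00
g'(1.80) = 0.00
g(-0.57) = 0.00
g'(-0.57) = 0.00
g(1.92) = 0.00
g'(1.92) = 0.00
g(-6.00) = 0.00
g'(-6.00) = 0.00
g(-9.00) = 0.00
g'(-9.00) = 0.00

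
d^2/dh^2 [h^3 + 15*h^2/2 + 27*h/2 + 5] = 6*h + 15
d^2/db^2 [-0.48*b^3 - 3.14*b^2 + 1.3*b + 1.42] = -2.88*b - 6.28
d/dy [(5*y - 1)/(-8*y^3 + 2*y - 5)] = (-40*y^3 + 10*y + 2*(5*y - 1)*(12*y^2 - 1) - 25)/(8*y^3 - 2*y + 5)^2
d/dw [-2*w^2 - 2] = -4*w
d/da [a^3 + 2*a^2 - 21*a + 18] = 3*a^2 + 4*a - 21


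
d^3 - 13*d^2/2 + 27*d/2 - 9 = (d - 3)*(d - 2)*(d - 3/2)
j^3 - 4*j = j*(j - 2)*(j + 2)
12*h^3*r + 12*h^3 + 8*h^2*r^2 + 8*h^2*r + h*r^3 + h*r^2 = (2*h + r)*(6*h + r)*(h*r + h)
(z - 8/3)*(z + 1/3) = z^2 - 7*z/3 - 8/9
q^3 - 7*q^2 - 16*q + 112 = (q - 7)*(q - 4)*(q + 4)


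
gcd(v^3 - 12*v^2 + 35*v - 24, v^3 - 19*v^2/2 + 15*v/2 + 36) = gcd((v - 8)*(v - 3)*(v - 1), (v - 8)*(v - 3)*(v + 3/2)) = v^2 - 11*v + 24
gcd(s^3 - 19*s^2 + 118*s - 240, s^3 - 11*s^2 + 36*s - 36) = s - 6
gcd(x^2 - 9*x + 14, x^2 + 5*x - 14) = x - 2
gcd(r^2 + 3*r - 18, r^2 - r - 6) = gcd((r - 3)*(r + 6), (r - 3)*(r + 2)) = r - 3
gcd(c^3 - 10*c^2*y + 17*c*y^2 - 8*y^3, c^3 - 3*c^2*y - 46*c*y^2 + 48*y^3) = c^2 - 9*c*y + 8*y^2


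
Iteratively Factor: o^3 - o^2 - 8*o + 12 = (o + 3)*(o^2 - 4*o + 4) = (o - 2)*(o + 3)*(o - 2)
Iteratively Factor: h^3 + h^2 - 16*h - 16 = (h + 1)*(h^2 - 16) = (h - 4)*(h + 1)*(h + 4)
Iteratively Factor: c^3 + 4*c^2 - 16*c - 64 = (c + 4)*(c^2 - 16) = (c - 4)*(c + 4)*(c + 4)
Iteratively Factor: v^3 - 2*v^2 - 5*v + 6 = (v - 3)*(v^2 + v - 2) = (v - 3)*(v + 2)*(v - 1)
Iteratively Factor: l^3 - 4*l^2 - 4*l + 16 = (l + 2)*(l^2 - 6*l + 8) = (l - 2)*(l + 2)*(l - 4)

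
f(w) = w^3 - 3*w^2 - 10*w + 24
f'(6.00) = 62.00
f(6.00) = 72.00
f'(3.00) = -1.00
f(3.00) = -6.00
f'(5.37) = 44.29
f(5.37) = 38.64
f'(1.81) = -11.03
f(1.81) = 2.00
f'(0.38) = -11.85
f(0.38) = 19.82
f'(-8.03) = 231.62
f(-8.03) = -606.92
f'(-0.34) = -7.61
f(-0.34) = 27.01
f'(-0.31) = -7.85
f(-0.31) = 26.78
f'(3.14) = 0.74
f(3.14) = -6.02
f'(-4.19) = 67.81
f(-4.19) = -60.33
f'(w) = 3*w^2 - 6*w - 10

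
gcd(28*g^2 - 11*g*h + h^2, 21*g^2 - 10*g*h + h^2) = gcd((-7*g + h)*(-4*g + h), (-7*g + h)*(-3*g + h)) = 7*g - h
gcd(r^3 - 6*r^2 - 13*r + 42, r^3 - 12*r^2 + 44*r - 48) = r - 2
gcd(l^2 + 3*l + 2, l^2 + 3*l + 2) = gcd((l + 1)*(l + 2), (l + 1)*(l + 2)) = l^2 + 3*l + 2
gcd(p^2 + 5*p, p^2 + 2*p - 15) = p + 5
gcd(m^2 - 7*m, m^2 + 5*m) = m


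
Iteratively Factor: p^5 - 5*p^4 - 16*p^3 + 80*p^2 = (p)*(p^4 - 5*p^3 - 16*p^2 + 80*p) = p^2*(p^3 - 5*p^2 - 16*p + 80) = p^2*(p - 4)*(p^2 - p - 20) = p^2*(p - 4)*(p + 4)*(p - 5)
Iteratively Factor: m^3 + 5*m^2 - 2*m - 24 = (m + 3)*(m^2 + 2*m - 8) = (m - 2)*(m + 3)*(m + 4)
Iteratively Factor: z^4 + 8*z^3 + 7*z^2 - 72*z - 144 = (z - 3)*(z^3 + 11*z^2 + 40*z + 48) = (z - 3)*(z + 4)*(z^2 + 7*z + 12) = (z - 3)*(z + 4)^2*(z + 3)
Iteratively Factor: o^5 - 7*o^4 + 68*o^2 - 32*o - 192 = (o - 4)*(o^4 - 3*o^3 - 12*o^2 + 20*o + 48) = (o - 4)^2*(o^3 + o^2 - 8*o - 12) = (o - 4)^2*(o + 2)*(o^2 - o - 6) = (o - 4)^2*(o + 2)^2*(o - 3)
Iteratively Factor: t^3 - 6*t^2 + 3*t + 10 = (t - 5)*(t^2 - t - 2) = (t - 5)*(t - 2)*(t + 1)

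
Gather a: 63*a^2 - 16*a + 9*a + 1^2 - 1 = 63*a^2 - 7*a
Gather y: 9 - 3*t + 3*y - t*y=-3*t + y*(3 - t) + 9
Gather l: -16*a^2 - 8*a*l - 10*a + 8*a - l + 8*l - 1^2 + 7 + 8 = -16*a^2 - 2*a + l*(7 - 8*a) + 14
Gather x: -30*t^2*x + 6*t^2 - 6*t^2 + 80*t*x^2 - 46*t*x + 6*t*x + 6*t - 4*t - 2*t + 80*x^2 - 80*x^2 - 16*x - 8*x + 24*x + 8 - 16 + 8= 80*t*x^2 + x*(-30*t^2 - 40*t)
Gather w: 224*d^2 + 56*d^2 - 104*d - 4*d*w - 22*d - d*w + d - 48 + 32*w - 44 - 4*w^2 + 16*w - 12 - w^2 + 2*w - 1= 280*d^2 - 125*d - 5*w^2 + w*(50 - 5*d) - 105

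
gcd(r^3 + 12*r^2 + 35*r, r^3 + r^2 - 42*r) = r^2 + 7*r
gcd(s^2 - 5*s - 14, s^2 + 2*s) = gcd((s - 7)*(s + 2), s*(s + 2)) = s + 2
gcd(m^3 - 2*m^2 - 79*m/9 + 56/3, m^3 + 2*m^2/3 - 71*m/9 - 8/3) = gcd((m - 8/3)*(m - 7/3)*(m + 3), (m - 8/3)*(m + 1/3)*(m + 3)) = m^2 + m/3 - 8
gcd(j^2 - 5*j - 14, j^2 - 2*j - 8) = j + 2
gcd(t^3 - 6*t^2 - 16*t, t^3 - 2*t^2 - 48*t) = t^2 - 8*t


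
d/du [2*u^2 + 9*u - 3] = 4*u + 9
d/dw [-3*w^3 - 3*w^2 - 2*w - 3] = -9*w^2 - 6*w - 2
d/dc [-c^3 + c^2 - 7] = c*(2 - 3*c)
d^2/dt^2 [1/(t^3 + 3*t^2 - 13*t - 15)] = 2*(-3*(t + 1)*(t^3 + 3*t^2 - 13*t - 15) + (3*t^2 + 6*t - 13)^2)/(t^3 + 3*t^2 - 13*t - 15)^3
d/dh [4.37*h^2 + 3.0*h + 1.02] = 8.74*h + 3.0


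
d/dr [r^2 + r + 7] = 2*r + 1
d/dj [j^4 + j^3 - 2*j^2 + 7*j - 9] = 4*j^3 + 3*j^2 - 4*j + 7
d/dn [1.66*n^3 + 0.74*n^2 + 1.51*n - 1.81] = 4.98*n^2 + 1.48*n + 1.51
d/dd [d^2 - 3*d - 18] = 2*d - 3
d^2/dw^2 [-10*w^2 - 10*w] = -20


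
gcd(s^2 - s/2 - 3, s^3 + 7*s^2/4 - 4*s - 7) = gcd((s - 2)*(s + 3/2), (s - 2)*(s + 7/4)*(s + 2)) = s - 2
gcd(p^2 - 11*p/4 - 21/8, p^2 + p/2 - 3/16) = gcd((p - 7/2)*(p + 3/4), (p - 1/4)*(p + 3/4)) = p + 3/4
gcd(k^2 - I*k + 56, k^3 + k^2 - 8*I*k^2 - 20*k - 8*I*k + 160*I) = k - 8*I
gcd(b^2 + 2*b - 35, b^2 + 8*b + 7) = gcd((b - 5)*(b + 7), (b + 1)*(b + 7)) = b + 7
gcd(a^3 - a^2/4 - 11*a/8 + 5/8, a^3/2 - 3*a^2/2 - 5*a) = 1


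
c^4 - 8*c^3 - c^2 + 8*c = c*(c - 8)*(c - 1)*(c + 1)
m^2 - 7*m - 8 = (m - 8)*(m + 1)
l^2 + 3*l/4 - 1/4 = (l - 1/4)*(l + 1)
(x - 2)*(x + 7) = x^2 + 5*x - 14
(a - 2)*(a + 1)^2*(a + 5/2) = a^4 + 5*a^3/2 - 3*a^2 - 19*a/2 - 5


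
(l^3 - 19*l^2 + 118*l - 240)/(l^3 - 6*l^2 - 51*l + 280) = (l - 6)/(l + 7)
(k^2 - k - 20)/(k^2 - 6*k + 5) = (k + 4)/(k - 1)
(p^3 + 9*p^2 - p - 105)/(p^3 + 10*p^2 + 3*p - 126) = (p + 5)/(p + 6)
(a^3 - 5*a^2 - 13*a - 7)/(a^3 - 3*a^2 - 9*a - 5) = (a - 7)/(a - 5)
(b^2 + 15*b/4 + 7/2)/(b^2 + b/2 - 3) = (4*b + 7)/(2*(2*b - 3))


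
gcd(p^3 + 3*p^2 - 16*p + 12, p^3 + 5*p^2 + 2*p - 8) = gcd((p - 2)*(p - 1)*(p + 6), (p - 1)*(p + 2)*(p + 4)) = p - 1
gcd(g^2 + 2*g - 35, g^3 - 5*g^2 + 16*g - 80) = g - 5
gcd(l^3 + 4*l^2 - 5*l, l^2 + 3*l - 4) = l - 1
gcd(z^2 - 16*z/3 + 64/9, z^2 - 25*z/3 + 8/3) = 1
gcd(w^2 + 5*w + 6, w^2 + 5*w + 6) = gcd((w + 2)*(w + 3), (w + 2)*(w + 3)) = w^2 + 5*w + 6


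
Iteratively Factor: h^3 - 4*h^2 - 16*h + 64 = (h - 4)*(h^2 - 16) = (h - 4)^2*(h + 4)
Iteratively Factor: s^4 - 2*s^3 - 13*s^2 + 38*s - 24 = (s - 3)*(s^3 + s^2 - 10*s + 8) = (s - 3)*(s - 1)*(s^2 + 2*s - 8) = (s - 3)*(s - 2)*(s - 1)*(s + 4)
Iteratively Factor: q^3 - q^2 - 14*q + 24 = (q - 3)*(q^2 + 2*q - 8) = (q - 3)*(q - 2)*(q + 4)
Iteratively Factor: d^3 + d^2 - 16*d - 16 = (d + 4)*(d^2 - 3*d - 4) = (d + 1)*(d + 4)*(d - 4)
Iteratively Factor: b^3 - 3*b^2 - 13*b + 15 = (b - 5)*(b^2 + 2*b - 3) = (b - 5)*(b - 1)*(b + 3)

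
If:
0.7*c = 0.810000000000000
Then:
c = 1.16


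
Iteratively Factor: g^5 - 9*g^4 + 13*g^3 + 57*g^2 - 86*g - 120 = (g - 4)*(g^4 - 5*g^3 - 7*g^2 + 29*g + 30) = (g - 5)*(g - 4)*(g^3 - 7*g - 6) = (g - 5)*(g - 4)*(g + 2)*(g^2 - 2*g - 3) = (g - 5)*(g - 4)*(g + 1)*(g + 2)*(g - 3)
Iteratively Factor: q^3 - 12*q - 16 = (q + 2)*(q^2 - 2*q - 8) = (q + 2)^2*(q - 4)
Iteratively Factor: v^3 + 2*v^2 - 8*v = (v + 4)*(v^2 - 2*v) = (v - 2)*(v + 4)*(v)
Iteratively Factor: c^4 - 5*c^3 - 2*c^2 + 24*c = (c - 3)*(c^3 - 2*c^2 - 8*c) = (c - 3)*(c + 2)*(c^2 - 4*c) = c*(c - 3)*(c + 2)*(c - 4)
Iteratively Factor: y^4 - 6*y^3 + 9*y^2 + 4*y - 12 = (y - 2)*(y^3 - 4*y^2 + y + 6) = (y - 3)*(y - 2)*(y^2 - y - 2) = (y - 3)*(y - 2)*(y + 1)*(y - 2)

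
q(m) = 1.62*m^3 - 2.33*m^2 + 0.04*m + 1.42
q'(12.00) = 643.96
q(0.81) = 0.78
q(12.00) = 2465.74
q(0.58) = 0.98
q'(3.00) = 29.80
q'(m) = 4.86*m^2 - 4.66*m + 0.04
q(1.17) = 0.87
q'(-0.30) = 1.88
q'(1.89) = 8.59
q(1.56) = 1.96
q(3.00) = 24.31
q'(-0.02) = 0.14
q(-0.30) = 1.15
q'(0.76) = -0.69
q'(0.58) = -1.03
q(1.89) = 4.11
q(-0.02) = 1.42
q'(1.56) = 4.60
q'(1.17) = 1.24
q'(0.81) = -0.55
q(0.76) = 0.82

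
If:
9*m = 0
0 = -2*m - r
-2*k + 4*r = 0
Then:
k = 0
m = 0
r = 0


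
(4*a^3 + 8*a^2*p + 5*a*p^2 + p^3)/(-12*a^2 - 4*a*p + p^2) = (2*a^2 + 3*a*p + p^2)/(-6*a + p)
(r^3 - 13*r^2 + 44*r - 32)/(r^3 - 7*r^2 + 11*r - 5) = (r^2 - 12*r + 32)/(r^2 - 6*r + 5)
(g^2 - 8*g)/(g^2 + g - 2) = g*(g - 8)/(g^2 + g - 2)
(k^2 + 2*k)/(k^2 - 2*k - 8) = k/(k - 4)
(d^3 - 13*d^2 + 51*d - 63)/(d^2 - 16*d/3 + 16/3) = 3*(d^3 - 13*d^2 + 51*d - 63)/(3*d^2 - 16*d + 16)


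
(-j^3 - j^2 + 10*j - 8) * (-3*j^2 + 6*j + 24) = 3*j^5 - 3*j^4 - 60*j^3 + 60*j^2 + 192*j - 192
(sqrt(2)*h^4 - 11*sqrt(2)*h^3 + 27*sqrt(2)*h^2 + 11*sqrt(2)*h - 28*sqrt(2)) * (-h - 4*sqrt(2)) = -sqrt(2)*h^5 - 8*h^4 + 11*sqrt(2)*h^4 - 27*sqrt(2)*h^3 + 88*h^3 - 216*h^2 - 11*sqrt(2)*h^2 - 88*h + 28*sqrt(2)*h + 224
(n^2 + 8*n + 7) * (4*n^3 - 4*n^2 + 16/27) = 4*n^5 + 28*n^4 - 4*n^3 - 740*n^2/27 + 128*n/27 + 112/27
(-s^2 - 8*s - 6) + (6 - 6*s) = -s^2 - 14*s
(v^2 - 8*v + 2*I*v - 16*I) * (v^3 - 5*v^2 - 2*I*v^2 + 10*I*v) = v^5 - 13*v^4 + 44*v^3 - 52*v^2 + 160*v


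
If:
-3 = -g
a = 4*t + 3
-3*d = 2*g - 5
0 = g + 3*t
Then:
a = -1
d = -1/3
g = 3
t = -1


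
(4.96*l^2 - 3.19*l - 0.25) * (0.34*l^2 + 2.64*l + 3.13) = 1.6864*l^4 + 12.0098*l^3 + 7.0182*l^2 - 10.6447*l - 0.7825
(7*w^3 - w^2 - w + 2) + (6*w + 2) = 7*w^3 - w^2 + 5*w + 4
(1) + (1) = 2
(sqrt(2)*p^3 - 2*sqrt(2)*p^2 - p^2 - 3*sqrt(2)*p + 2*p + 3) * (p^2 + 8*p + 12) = sqrt(2)*p^5 - p^4 + 6*sqrt(2)*p^4 - 7*sqrt(2)*p^3 - 6*p^3 - 48*sqrt(2)*p^2 + 7*p^2 - 36*sqrt(2)*p + 48*p + 36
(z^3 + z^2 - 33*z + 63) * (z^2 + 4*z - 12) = z^5 + 5*z^4 - 41*z^3 - 81*z^2 + 648*z - 756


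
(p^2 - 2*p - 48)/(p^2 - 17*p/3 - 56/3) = 3*(p + 6)/(3*p + 7)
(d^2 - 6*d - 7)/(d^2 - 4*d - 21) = (d + 1)/(d + 3)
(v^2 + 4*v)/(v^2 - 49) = v*(v + 4)/(v^2 - 49)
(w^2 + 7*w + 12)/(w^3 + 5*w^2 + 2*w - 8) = (w + 3)/(w^2 + w - 2)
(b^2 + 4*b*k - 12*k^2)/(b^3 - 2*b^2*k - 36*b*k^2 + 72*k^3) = 1/(b - 6*k)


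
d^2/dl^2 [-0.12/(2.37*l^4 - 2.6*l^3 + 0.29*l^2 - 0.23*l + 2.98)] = ((3.4128*l^2 - 1.872*l + 0.0696)*(2.37*l^4 - 2.6*l^3 + 0.29*l^2 - 0.23*l + 2.98) - 0.12*(9.48*l^3 - 7.8*l^2 + 0.58*l - 0.23)*(18.96*l^3 - 15.6*l^2 + 1.16*l - 0.46))/(2.37*l^4 - 2.6*l^3 + 0.29*l^2 - 0.23*l + 2.98)^3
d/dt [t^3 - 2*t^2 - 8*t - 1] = 3*t^2 - 4*t - 8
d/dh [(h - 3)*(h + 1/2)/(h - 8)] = (h^2 - 16*h + 43/2)/(h^2 - 16*h + 64)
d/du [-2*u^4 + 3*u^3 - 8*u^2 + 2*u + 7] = -8*u^3 + 9*u^2 - 16*u + 2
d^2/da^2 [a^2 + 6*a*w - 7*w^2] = 2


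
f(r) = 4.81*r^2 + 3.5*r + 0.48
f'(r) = 9.62*r + 3.5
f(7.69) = 311.84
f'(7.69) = 77.48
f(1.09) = 10.01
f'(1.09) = 13.99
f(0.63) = 4.59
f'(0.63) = 9.56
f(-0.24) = -0.08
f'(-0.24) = 1.19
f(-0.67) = 0.29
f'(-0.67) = -2.95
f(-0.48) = -0.09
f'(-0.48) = -1.12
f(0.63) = 4.59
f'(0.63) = 9.56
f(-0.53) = -0.02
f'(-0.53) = -1.60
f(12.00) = 735.12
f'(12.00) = 118.94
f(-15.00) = 1030.23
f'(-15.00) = -140.80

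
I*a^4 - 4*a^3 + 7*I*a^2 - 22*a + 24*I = (a - 2*I)*(a + 3*I)*(a + 4*I)*(I*a + 1)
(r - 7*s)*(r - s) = r^2 - 8*r*s + 7*s^2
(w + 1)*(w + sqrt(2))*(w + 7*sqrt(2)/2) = w^3 + w^2 + 9*sqrt(2)*w^2/2 + 9*sqrt(2)*w/2 + 7*w + 7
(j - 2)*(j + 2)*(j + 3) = j^3 + 3*j^2 - 4*j - 12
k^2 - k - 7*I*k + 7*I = (k - 1)*(k - 7*I)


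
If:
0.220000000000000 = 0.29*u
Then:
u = 0.76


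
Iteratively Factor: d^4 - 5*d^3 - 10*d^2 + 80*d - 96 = (d - 4)*(d^3 - d^2 - 14*d + 24) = (d - 4)*(d - 2)*(d^2 + d - 12) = (d - 4)*(d - 3)*(d - 2)*(d + 4)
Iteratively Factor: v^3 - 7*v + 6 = (v + 3)*(v^2 - 3*v + 2) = (v - 2)*(v + 3)*(v - 1)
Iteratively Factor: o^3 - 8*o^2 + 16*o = (o - 4)*(o^2 - 4*o) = o*(o - 4)*(o - 4)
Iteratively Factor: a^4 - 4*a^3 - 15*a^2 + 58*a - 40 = (a - 2)*(a^3 - 2*a^2 - 19*a + 20) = (a - 5)*(a - 2)*(a^2 + 3*a - 4) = (a - 5)*(a - 2)*(a - 1)*(a + 4)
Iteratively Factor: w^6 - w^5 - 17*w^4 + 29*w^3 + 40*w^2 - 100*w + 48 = (w + 2)*(w^5 - 3*w^4 - 11*w^3 + 51*w^2 - 62*w + 24) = (w - 2)*(w + 2)*(w^4 - w^3 - 13*w^2 + 25*w - 12) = (w - 2)*(w - 1)*(w + 2)*(w^3 - 13*w + 12) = (w - 2)*(w - 1)*(w + 2)*(w + 4)*(w^2 - 4*w + 3) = (w - 2)*(w - 1)^2*(w + 2)*(w + 4)*(w - 3)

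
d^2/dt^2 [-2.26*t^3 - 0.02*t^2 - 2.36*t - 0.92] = -13.56*t - 0.04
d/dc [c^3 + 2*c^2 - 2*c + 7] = 3*c^2 + 4*c - 2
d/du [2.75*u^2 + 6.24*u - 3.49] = 5.5*u + 6.24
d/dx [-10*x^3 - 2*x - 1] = -30*x^2 - 2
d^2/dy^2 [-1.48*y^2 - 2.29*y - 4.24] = -2.96000000000000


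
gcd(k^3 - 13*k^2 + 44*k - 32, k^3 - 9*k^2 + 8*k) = k^2 - 9*k + 8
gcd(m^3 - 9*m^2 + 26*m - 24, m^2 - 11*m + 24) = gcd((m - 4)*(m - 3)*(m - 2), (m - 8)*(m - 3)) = m - 3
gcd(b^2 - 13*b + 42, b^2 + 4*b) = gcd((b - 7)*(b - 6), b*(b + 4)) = 1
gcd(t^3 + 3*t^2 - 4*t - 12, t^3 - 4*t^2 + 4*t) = t - 2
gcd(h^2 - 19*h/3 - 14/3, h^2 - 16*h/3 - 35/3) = h - 7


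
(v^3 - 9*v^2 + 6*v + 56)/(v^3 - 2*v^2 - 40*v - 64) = (v^2 - 11*v + 28)/(v^2 - 4*v - 32)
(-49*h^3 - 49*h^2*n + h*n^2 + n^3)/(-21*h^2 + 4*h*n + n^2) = (7*h^2 + 6*h*n - n^2)/(3*h - n)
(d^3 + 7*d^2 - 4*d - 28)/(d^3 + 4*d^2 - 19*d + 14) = (d + 2)/(d - 1)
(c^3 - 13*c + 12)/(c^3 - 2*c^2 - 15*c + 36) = (c - 1)/(c - 3)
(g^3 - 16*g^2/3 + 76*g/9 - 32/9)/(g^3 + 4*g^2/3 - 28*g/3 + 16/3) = (g - 8/3)/(g + 4)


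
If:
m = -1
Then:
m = -1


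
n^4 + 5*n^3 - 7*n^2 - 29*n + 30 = (n - 2)*(n - 1)*(n + 3)*(n + 5)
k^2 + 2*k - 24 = (k - 4)*(k + 6)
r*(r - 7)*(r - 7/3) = r^3 - 28*r^2/3 + 49*r/3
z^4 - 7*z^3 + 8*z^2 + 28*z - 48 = (z - 4)*(z - 3)*(z - 2)*(z + 2)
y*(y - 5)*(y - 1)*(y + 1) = y^4 - 5*y^3 - y^2 + 5*y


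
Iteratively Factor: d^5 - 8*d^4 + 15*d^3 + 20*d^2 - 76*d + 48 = (d - 3)*(d^4 - 5*d^3 + 20*d - 16) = (d - 3)*(d + 2)*(d^3 - 7*d^2 + 14*d - 8) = (d - 3)*(d - 1)*(d + 2)*(d^2 - 6*d + 8) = (d - 4)*(d - 3)*(d - 1)*(d + 2)*(d - 2)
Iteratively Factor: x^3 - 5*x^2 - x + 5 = (x - 5)*(x^2 - 1) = (x - 5)*(x + 1)*(x - 1)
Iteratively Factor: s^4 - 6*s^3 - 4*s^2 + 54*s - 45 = (s + 3)*(s^3 - 9*s^2 + 23*s - 15) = (s - 5)*(s + 3)*(s^2 - 4*s + 3) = (s - 5)*(s - 3)*(s + 3)*(s - 1)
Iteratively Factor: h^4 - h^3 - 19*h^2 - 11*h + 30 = (h - 1)*(h^3 - 19*h - 30) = (h - 5)*(h - 1)*(h^2 + 5*h + 6) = (h - 5)*(h - 1)*(h + 2)*(h + 3)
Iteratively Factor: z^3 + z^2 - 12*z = (z)*(z^2 + z - 12) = z*(z - 3)*(z + 4)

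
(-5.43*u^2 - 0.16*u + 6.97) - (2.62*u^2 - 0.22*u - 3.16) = -8.05*u^2 + 0.06*u + 10.13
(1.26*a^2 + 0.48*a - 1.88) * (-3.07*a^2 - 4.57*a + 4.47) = -3.8682*a^4 - 7.2318*a^3 + 9.2102*a^2 + 10.7372*a - 8.4036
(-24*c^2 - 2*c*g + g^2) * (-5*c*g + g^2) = 120*c^3*g - 14*c^2*g^2 - 7*c*g^3 + g^4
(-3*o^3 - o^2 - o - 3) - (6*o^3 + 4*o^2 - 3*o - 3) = -9*o^3 - 5*o^2 + 2*o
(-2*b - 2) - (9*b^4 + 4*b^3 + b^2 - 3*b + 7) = -9*b^4 - 4*b^3 - b^2 + b - 9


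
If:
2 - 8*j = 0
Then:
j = 1/4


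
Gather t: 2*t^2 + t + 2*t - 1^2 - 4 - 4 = 2*t^2 + 3*t - 9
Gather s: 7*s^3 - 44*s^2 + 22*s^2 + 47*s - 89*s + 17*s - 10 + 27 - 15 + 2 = 7*s^3 - 22*s^2 - 25*s + 4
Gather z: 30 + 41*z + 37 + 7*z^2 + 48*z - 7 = 7*z^2 + 89*z + 60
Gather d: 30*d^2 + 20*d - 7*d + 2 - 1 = 30*d^2 + 13*d + 1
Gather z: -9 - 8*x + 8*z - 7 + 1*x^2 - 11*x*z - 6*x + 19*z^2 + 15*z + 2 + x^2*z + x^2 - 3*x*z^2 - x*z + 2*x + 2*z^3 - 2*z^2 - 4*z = 2*x^2 - 12*x + 2*z^3 + z^2*(17 - 3*x) + z*(x^2 - 12*x + 19) - 14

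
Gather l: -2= -2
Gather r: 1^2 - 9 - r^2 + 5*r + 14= -r^2 + 5*r + 6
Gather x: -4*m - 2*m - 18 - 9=-6*m - 27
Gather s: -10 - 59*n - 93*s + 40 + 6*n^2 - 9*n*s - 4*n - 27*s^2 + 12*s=6*n^2 - 63*n - 27*s^2 + s*(-9*n - 81) + 30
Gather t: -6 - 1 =-7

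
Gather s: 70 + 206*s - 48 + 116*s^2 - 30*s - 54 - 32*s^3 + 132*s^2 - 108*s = -32*s^3 + 248*s^2 + 68*s - 32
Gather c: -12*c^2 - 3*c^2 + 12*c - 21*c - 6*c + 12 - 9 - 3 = -15*c^2 - 15*c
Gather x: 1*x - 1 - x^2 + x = -x^2 + 2*x - 1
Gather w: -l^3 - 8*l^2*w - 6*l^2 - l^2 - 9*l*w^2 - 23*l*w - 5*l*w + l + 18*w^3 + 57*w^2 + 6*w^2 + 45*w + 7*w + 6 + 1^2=-l^3 - 7*l^2 + l + 18*w^3 + w^2*(63 - 9*l) + w*(-8*l^2 - 28*l + 52) + 7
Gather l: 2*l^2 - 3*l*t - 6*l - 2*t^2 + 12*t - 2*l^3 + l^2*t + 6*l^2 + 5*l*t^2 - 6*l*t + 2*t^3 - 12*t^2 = -2*l^3 + l^2*(t + 8) + l*(5*t^2 - 9*t - 6) + 2*t^3 - 14*t^2 + 12*t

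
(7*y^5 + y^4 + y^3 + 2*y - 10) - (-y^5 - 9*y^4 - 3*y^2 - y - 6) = 8*y^5 + 10*y^4 + y^3 + 3*y^2 + 3*y - 4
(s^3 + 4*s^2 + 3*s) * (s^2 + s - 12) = s^5 + 5*s^4 - 5*s^3 - 45*s^2 - 36*s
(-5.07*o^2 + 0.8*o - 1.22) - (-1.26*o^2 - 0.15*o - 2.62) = -3.81*o^2 + 0.95*o + 1.4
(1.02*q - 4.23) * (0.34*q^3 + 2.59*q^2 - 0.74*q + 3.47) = 0.3468*q^4 + 1.2036*q^3 - 11.7105*q^2 + 6.6696*q - 14.6781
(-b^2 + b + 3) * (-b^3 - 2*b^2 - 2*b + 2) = b^5 + b^4 - 3*b^3 - 10*b^2 - 4*b + 6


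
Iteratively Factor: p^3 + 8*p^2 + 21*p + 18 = (p + 3)*(p^2 + 5*p + 6) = (p + 3)^2*(p + 2)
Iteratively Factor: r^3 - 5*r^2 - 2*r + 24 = (r + 2)*(r^2 - 7*r + 12) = (r - 4)*(r + 2)*(r - 3)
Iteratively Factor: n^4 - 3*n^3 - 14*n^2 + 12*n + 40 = (n - 2)*(n^3 - n^2 - 16*n - 20) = (n - 2)*(n + 2)*(n^2 - 3*n - 10) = (n - 2)*(n + 2)^2*(n - 5)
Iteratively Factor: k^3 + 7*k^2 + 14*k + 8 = (k + 4)*(k^2 + 3*k + 2) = (k + 1)*(k + 4)*(k + 2)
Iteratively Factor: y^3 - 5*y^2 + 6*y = (y)*(y^2 - 5*y + 6) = y*(y - 2)*(y - 3)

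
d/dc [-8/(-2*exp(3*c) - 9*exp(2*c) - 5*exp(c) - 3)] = (-48*exp(2*c) - 144*exp(c) - 40)*exp(c)/(2*exp(3*c) + 9*exp(2*c) + 5*exp(c) + 3)^2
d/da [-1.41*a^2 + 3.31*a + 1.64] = 3.31 - 2.82*a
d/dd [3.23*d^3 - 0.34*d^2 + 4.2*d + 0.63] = 9.69*d^2 - 0.68*d + 4.2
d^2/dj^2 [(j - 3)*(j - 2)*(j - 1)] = 6*j - 12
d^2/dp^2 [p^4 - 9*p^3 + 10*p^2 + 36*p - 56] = 12*p^2 - 54*p + 20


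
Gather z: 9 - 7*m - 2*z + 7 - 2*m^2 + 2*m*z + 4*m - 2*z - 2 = -2*m^2 - 3*m + z*(2*m - 4) + 14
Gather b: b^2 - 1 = b^2 - 1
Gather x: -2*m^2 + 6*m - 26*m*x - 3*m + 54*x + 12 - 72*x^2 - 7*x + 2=-2*m^2 + 3*m - 72*x^2 + x*(47 - 26*m) + 14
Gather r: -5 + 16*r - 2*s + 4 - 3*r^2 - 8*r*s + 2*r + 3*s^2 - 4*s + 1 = -3*r^2 + r*(18 - 8*s) + 3*s^2 - 6*s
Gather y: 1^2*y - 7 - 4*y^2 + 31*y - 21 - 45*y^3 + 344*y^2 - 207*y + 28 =-45*y^3 + 340*y^2 - 175*y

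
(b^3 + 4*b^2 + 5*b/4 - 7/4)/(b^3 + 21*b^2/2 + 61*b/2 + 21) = (b - 1/2)/(b + 6)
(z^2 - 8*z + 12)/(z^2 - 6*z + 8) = (z - 6)/(z - 4)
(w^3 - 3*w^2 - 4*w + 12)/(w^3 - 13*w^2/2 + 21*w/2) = 2*(w^2 - 4)/(w*(2*w - 7))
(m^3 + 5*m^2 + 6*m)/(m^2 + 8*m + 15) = m*(m + 2)/(m + 5)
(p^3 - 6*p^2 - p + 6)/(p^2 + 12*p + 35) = (p^3 - 6*p^2 - p + 6)/(p^2 + 12*p + 35)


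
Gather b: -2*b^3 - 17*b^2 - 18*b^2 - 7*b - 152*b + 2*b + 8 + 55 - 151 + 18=-2*b^3 - 35*b^2 - 157*b - 70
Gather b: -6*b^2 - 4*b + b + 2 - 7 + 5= -6*b^2 - 3*b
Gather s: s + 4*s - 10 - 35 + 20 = 5*s - 25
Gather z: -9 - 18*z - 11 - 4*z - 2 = -22*z - 22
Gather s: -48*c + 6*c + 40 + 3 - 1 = 42 - 42*c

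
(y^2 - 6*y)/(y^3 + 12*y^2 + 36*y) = (y - 6)/(y^2 + 12*y + 36)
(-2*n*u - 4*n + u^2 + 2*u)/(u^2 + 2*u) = (-2*n + u)/u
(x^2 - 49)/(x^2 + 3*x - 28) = (x - 7)/(x - 4)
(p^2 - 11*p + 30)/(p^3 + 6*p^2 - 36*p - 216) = (p - 5)/(p^2 + 12*p + 36)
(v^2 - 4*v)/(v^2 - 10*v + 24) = v/(v - 6)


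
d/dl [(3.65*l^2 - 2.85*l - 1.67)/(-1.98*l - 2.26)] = (-7.227*l^2 - 16.498*l + 3.1344)/(3.9204*l^2 + 8.9496*l + 5.1076)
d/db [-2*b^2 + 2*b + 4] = 2 - 4*b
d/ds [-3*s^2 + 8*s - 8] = 8 - 6*s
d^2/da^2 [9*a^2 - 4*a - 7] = 18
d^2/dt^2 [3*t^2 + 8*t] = 6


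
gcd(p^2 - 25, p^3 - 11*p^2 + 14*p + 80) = p - 5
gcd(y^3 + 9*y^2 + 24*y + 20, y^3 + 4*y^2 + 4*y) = y^2 + 4*y + 4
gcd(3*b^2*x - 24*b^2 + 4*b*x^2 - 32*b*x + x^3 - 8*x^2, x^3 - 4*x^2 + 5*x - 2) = 1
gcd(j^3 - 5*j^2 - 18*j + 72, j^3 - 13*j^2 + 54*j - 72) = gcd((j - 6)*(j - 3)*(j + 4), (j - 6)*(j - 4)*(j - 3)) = j^2 - 9*j + 18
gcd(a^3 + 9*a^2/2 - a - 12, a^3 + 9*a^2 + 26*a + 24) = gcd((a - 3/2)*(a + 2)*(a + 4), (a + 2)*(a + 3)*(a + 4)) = a^2 + 6*a + 8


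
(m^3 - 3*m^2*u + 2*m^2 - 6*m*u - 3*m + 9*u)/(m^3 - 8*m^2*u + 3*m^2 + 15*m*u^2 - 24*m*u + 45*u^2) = (1 - m)/(-m + 5*u)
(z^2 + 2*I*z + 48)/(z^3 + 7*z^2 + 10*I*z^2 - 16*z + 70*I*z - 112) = (z - 6*I)/(z^2 + z*(7 + 2*I) + 14*I)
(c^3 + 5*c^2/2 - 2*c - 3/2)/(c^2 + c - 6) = (2*c^2 - c - 1)/(2*(c - 2))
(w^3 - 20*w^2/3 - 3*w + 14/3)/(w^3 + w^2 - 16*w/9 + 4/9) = 3*(w^2 - 6*w - 7)/(3*w^2 + 5*w - 2)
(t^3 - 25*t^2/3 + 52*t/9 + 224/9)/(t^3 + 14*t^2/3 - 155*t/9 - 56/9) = (3*t^2 - 17*t - 28)/(3*t^2 + 22*t + 7)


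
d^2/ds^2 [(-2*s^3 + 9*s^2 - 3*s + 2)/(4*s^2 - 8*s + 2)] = (32*s^3 - 6*s^2 - 36*s + 25)/(8*s^6 - 48*s^5 + 108*s^4 - 112*s^3 + 54*s^2 - 12*s + 1)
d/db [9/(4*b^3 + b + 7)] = 9*(-12*b^2 - 1)/(4*b^3 + b + 7)^2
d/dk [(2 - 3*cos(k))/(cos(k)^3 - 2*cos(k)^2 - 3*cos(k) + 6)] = (-6*cos(k)^3 + 12*cos(k)^2 - 8*cos(k) + 12)*sin(k)/((sin(k)^2 + 2)^2*(cos(k) - 2)^2)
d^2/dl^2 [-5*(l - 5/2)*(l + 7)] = -10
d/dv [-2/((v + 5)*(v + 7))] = 4*(v + 6)/((v + 5)^2*(v + 7)^2)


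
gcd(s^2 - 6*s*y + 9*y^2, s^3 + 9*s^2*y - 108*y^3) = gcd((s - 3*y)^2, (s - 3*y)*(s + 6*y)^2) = -s + 3*y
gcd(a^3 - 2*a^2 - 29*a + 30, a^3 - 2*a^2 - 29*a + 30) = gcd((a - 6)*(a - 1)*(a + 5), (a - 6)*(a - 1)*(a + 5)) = a^3 - 2*a^2 - 29*a + 30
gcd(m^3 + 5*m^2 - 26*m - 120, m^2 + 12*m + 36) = m + 6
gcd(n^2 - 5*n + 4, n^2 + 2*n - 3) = n - 1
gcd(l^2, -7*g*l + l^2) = l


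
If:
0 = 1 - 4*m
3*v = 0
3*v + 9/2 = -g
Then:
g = -9/2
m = 1/4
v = 0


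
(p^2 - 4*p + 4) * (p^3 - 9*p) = p^5 - 4*p^4 - 5*p^3 + 36*p^2 - 36*p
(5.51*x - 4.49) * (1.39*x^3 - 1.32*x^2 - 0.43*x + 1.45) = 7.6589*x^4 - 13.5143*x^3 + 3.5575*x^2 + 9.9202*x - 6.5105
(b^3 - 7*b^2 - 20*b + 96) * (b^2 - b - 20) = b^5 - 8*b^4 - 33*b^3 + 256*b^2 + 304*b - 1920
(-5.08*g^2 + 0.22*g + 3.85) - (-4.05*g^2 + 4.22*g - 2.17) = -1.03*g^2 - 4.0*g + 6.02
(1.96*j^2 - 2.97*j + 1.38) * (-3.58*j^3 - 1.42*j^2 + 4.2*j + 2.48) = -7.0168*j^5 + 7.8494*j^4 + 7.509*j^3 - 9.5728*j^2 - 1.5696*j + 3.4224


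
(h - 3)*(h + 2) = h^2 - h - 6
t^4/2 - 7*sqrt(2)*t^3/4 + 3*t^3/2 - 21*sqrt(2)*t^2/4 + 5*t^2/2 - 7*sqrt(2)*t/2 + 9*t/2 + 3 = (t/2 + 1/2)*(t + 2)*(t - 3*sqrt(2))*(t - sqrt(2)/2)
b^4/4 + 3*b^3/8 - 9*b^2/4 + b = b*(b/4 + 1)*(b - 2)*(b - 1/2)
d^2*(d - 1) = d^3 - d^2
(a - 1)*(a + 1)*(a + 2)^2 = a^4 + 4*a^3 + 3*a^2 - 4*a - 4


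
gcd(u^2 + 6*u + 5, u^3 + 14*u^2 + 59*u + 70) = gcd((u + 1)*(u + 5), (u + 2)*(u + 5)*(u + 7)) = u + 5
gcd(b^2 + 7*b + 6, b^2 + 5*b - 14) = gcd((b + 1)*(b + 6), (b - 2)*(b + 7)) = 1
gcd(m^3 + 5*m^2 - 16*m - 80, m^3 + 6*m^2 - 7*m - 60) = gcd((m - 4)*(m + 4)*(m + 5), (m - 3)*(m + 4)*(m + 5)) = m^2 + 9*m + 20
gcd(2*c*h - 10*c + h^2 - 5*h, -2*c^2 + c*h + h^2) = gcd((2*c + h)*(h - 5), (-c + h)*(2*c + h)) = 2*c + h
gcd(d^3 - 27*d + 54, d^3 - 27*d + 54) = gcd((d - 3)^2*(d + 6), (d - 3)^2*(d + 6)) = d^3 - 27*d + 54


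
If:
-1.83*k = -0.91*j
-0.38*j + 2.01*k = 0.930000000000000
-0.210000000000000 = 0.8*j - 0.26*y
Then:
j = 1.50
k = 0.75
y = 5.43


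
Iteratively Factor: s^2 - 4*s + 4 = (s - 2)*(s - 2)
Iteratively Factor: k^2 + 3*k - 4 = (k + 4)*(k - 1)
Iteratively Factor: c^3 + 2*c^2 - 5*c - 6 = (c + 1)*(c^2 + c - 6) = (c + 1)*(c + 3)*(c - 2)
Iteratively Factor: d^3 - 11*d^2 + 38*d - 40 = (d - 2)*(d^2 - 9*d + 20) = (d - 5)*(d - 2)*(d - 4)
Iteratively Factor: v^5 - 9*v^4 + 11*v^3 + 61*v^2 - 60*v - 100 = (v - 2)*(v^4 - 7*v^3 - 3*v^2 + 55*v + 50) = (v - 2)*(v + 2)*(v^3 - 9*v^2 + 15*v + 25) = (v - 5)*(v - 2)*(v + 2)*(v^2 - 4*v - 5) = (v - 5)^2*(v - 2)*(v + 2)*(v + 1)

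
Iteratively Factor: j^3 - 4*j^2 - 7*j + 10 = (j + 2)*(j^2 - 6*j + 5) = (j - 1)*(j + 2)*(j - 5)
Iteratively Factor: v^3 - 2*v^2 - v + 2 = (v - 1)*(v^2 - v - 2) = (v - 2)*(v - 1)*(v + 1)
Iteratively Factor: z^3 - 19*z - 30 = (z + 3)*(z^2 - 3*z - 10) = (z - 5)*(z + 3)*(z + 2)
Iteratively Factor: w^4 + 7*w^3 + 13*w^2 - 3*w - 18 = (w + 3)*(w^3 + 4*w^2 + w - 6) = (w + 3)^2*(w^2 + w - 2) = (w - 1)*(w + 3)^2*(w + 2)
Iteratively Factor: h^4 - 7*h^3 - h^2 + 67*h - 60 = (h - 1)*(h^3 - 6*h^2 - 7*h + 60) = (h - 5)*(h - 1)*(h^2 - h - 12) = (h - 5)*(h - 1)*(h + 3)*(h - 4)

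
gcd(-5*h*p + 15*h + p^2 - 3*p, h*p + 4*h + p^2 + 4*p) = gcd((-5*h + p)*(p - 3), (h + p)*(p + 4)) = 1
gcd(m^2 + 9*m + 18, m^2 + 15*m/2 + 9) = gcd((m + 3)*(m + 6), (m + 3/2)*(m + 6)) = m + 6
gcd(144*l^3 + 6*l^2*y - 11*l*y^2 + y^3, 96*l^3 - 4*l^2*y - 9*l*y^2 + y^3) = -24*l^2 - 5*l*y + y^2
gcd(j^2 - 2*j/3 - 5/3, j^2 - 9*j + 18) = 1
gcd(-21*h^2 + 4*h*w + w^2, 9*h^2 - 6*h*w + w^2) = -3*h + w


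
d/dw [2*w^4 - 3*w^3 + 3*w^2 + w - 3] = 8*w^3 - 9*w^2 + 6*w + 1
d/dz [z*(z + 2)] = 2*z + 2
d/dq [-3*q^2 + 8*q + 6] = 8 - 6*q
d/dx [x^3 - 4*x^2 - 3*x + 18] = 3*x^2 - 8*x - 3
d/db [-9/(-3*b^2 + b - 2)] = 9*(1 - 6*b)/(3*b^2 - b + 2)^2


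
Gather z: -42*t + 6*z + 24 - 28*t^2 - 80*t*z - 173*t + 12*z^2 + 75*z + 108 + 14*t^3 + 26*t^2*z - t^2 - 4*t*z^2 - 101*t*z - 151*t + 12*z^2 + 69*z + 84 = 14*t^3 - 29*t^2 - 366*t + z^2*(24 - 4*t) + z*(26*t^2 - 181*t + 150) + 216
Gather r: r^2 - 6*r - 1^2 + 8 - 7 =r^2 - 6*r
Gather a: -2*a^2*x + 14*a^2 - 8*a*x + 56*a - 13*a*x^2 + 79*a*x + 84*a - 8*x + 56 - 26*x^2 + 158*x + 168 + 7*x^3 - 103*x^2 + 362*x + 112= a^2*(14 - 2*x) + a*(-13*x^2 + 71*x + 140) + 7*x^3 - 129*x^2 + 512*x + 336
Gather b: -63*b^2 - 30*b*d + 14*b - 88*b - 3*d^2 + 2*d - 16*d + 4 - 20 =-63*b^2 + b*(-30*d - 74) - 3*d^2 - 14*d - 16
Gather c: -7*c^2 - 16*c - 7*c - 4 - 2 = -7*c^2 - 23*c - 6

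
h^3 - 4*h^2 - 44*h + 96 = (h - 8)*(h - 2)*(h + 6)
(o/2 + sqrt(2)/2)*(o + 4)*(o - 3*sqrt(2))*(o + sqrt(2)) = o^4/2 - sqrt(2)*o^3/2 + 2*o^3 - 5*o^2 - 2*sqrt(2)*o^2 - 20*o - 3*sqrt(2)*o - 12*sqrt(2)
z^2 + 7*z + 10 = (z + 2)*(z + 5)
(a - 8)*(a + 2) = a^2 - 6*a - 16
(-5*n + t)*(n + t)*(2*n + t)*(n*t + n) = -10*n^4*t - 10*n^4 - 13*n^3*t^2 - 13*n^3*t - 2*n^2*t^3 - 2*n^2*t^2 + n*t^4 + n*t^3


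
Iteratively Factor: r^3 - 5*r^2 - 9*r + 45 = (r - 5)*(r^2 - 9) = (r - 5)*(r - 3)*(r + 3)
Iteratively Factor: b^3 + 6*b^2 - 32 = (b + 4)*(b^2 + 2*b - 8) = (b + 4)^2*(b - 2)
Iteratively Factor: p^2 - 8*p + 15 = (p - 3)*(p - 5)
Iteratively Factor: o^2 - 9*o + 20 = (o - 4)*(o - 5)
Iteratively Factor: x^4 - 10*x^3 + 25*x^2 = (x - 5)*(x^3 - 5*x^2) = (x - 5)^2*(x^2) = x*(x - 5)^2*(x)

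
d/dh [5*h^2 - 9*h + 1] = 10*h - 9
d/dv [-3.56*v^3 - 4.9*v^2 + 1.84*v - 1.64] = -10.68*v^2 - 9.8*v + 1.84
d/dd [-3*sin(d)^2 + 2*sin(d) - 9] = 2*(1 - 3*sin(d))*cos(d)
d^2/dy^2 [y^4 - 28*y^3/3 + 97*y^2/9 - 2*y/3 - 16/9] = 12*y^2 - 56*y + 194/9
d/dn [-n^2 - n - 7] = -2*n - 1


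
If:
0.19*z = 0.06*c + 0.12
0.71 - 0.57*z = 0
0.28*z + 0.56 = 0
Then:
No Solution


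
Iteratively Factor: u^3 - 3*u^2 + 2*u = (u - 2)*(u^2 - u) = u*(u - 2)*(u - 1)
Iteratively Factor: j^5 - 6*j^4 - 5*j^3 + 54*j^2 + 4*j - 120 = (j + 2)*(j^4 - 8*j^3 + 11*j^2 + 32*j - 60) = (j + 2)^2*(j^3 - 10*j^2 + 31*j - 30) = (j - 2)*(j + 2)^2*(j^2 - 8*j + 15) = (j - 3)*(j - 2)*(j + 2)^2*(j - 5)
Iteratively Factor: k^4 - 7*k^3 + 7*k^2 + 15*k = (k + 1)*(k^3 - 8*k^2 + 15*k) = (k - 5)*(k + 1)*(k^2 - 3*k) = (k - 5)*(k - 3)*(k + 1)*(k)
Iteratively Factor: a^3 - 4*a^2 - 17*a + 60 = (a - 5)*(a^2 + a - 12) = (a - 5)*(a + 4)*(a - 3)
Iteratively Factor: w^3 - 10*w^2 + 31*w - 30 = (w - 3)*(w^2 - 7*w + 10) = (w - 3)*(w - 2)*(w - 5)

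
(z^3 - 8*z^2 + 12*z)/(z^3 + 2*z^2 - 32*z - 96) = z*(z - 2)/(z^2 + 8*z + 16)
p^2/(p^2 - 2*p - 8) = p^2/(p^2 - 2*p - 8)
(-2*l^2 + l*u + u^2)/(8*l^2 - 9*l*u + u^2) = (2*l + u)/(-8*l + u)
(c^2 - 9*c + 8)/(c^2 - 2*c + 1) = (c - 8)/(c - 1)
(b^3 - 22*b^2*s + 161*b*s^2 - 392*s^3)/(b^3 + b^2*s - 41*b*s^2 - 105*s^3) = (b^2 - 15*b*s + 56*s^2)/(b^2 + 8*b*s + 15*s^2)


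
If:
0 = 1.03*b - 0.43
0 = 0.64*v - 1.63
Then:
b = 0.42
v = 2.55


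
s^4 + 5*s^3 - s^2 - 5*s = s*(s - 1)*(s + 1)*(s + 5)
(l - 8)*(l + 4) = l^2 - 4*l - 32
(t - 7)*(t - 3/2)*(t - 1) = t^3 - 19*t^2/2 + 19*t - 21/2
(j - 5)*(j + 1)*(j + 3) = j^3 - j^2 - 17*j - 15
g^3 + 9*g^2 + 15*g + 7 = (g + 1)^2*(g + 7)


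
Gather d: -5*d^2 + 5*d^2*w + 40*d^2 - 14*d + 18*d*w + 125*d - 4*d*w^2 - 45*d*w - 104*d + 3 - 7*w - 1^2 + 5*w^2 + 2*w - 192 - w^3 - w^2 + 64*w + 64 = d^2*(5*w + 35) + d*(-4*w^2 - 27*w + 7) - w^3 + 4*w^2 + 59*w - 126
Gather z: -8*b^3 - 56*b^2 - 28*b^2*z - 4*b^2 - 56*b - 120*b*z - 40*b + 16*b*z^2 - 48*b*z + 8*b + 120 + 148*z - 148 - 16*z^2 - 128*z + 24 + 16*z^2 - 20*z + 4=-8*b^3 - 60*b^2 + 16*b*z^2 - 88*b + z*(-28*b^2 - 168*b)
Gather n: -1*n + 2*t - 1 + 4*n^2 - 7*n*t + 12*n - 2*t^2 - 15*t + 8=4*n^2 + n*(11 - 7*t) - 2*t^2 - 13*t + 7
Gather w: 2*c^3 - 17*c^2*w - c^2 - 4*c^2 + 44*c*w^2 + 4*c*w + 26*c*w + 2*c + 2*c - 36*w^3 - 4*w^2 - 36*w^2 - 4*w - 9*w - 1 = 2*c^3 - 5*c^2 + 4*c - 36*w^3 + w^2*(44*c - 40) + w*(-17*c^2 + 30*c - 13) - 1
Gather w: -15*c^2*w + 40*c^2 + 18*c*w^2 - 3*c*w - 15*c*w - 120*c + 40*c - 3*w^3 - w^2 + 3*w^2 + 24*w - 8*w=40*c^2 - 80*c - 3*w^3 + w^2*(18*c + 2) + w*(-15*c^2 - 18*c + 16)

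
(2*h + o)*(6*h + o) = 12*h^2 + 8*h*o + o^2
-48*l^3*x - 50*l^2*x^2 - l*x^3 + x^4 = x*(-8*l + x)*(l + x)*(6*l + x)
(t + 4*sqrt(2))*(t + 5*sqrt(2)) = t^2 + 9*sqrt(2)*t + 40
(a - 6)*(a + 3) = a^2 - 3*a - 18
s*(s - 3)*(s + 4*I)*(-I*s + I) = -I*s^4 + 4*s^3 + 4*I*s^3 - 16*s^2 - 3*I*s^2 + 12*s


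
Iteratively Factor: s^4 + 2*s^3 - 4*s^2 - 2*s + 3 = (s - 1)*(s^3 + 3*s^2 - s - 3) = (s - 1)*(s + 1)*(s^2 + 2*s - 3) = (s - 1)*(s + 1)*(s + 3)*(s - 1)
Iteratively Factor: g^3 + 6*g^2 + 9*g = (g + 3)*(g^2 + 3*g) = (g + 3)^2*(g)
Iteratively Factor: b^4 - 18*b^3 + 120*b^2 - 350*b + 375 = (b - 5)*(b^3 - 13*b^2 + 55*b - 75) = (b - 5)^2*(b^2 - 8*b + 15) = (b - 5)^3*(b - 3)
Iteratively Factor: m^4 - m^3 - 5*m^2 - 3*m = (m)*(m^3 - m^2 - 5*m - 3) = m*(m + 1)*(m^2 - 2*m - 3) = m*(m + 1)^2*(m - 3)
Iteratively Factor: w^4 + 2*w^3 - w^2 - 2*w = (w + 2)*(w^3 - w) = (w - 1)*(w + 2)*(w^2 + w) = w*(w - 1)*(w + 2)*(w + 1)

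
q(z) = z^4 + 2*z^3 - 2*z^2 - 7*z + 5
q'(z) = 4*z^3 + 6*z^2 - 4*z - 7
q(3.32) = 154.40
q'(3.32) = 192.23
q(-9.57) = 6523.68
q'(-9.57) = -2925.08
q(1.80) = 8.08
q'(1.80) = 28.57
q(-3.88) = 111.86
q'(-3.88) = -134.80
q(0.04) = 4.72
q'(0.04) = -7.15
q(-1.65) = 9.53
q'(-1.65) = -2.03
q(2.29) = 30.00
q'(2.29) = 63.34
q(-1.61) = 9.46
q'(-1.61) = -1.70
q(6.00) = 1619.00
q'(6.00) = 1049.00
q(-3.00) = 35.00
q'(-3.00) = -49.00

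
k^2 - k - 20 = (k - 5)*(k + 4)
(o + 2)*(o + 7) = o^2 + 9*o + 14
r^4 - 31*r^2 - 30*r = r*(r - 6)*(r + 1)*(r + 5)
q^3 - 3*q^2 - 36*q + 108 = (q - 6)*(q - 3)*(q + 6)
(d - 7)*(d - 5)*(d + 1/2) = d^3 - 23*d^2/2 + 29*d + 35/2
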